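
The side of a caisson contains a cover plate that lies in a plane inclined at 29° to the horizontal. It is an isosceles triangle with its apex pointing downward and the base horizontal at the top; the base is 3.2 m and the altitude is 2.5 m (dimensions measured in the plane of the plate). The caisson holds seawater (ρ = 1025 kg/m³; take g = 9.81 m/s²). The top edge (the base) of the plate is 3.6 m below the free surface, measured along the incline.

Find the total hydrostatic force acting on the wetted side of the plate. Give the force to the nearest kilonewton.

F ≈ 86 kN

γ = ρg = 1025 × 9.81 / 1000 = 10.05525 kN/m³.
Let θ = 29° be the plate's angle to the horizontal; measure y along the incline from where the plane meets the free surface. Vertical depth h = y·sinθ with sinθ = 0.484810.
With the apex down, the centroid sits h/3 = 2.5/3 = 0.833333 m below the base (the top edge), so y_c = 3.6 + 0.833333 = 4.43333 m and h_c = 4.43333 × 0.484810 = 2.14932 m.
A = ½ × 3.2 × 2.5 = 4 m².
Resultant F = γ·h_c·A = 10.05525 × 2.14932 × 4 = 86.4478 kN.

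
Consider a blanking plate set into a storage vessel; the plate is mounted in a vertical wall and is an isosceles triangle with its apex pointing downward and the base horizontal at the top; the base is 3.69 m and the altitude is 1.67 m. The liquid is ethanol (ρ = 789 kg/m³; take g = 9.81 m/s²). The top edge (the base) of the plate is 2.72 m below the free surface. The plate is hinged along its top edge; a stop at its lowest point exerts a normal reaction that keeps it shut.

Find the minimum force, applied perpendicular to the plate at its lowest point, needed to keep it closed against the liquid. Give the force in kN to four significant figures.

γ = ρg = 789 × 9.81 / 1000 = 7.74009 kN/m³.
With the apex down, the centroid sits h/3 = 1.67/3 = 0.556667 m below the base (the top edge), so the centroid depth is h_c = 2.72 + 0.556667 = 3.27667 m.
A = ½ × 3.69 × 1.67 = 3.08115 m².
Resultant F = γ·h_c·A = 7.74009 × 3.27667 × 3.08115 = 78.1433 kN.
I_c = b·h³/36 = 3.69 × 1.67³/36 = 0.47739 m⁴.
Centre of pressure: y_p = y_c + I_c/(y_c·A) = 3.27667 + 0.47739/(3.27667 × 3.08115) = 3.27667 + 0.0472855 = 3.32396 m along the plane.
The resultant acts 0.556667 + 0.0472855 = 0.603953 m (along the plate) below the hinge at the top edge, so the moment about the hinge is M = F × 0.603953 = 78.1433 × 0.603953 = 47.1949 kN·m.
A normal force at the bottom, 1.67 m from the hinge, must supply this moment: P = 47.1949/1.67 = 28.2604 kN.

P ≈ 28.26 kN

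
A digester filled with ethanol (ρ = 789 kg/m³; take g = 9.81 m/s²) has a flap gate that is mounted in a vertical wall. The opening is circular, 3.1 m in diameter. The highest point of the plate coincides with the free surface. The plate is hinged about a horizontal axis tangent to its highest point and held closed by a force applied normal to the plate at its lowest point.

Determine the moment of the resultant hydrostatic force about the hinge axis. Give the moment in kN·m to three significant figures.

γ = ρg = 789 × 9.81 / 1000 = 7.74009 kN/m³.
The centroid is at the centre, 1.55 m below the top of the plate, so the centroid depth is h_c = 1.55 m.
A = π(1.55)² = 7.54768 m².
Resultant F = γ·h_c·A = 7.74009 × 1.55 × 7.54768 = 90.5506 kN.
I_c = πr⁴/4 = π × 1.55⁴/4 = 4.53332 m⁴.
Centre of pressure: y_p = y_c + I_c/(y_c·A) = 1.55 + 4.53332/(1.55 × 7.54768) = 1.55 + 0.3875 = 1.9375 m along the plane.
The resultant acts 1.55 + 0.3875 = 1.9375 m (along the plate) below the hinge at the top edge, so the moment about the hinge is M = F × 1.9375 = 90.5506 × 1.9375 = 175.442 kN·m.

M ≈ 175 kN·m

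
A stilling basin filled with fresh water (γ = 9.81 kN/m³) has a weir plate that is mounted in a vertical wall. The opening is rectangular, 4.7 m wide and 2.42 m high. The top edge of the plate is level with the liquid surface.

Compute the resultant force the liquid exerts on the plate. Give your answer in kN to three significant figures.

F ≈ 135 kN

γ = 9.81 kN/m³.
The centroid lies 2.42/2 = 1.21 m below the top edge, so the centroid depth is h_c = 1.21 m.
A = 4.7 × 2.42 = 11.374 m².
Resultant F = γ·h_c·A = 9.81 × 1.21 × 11.374 = 135.011 kN.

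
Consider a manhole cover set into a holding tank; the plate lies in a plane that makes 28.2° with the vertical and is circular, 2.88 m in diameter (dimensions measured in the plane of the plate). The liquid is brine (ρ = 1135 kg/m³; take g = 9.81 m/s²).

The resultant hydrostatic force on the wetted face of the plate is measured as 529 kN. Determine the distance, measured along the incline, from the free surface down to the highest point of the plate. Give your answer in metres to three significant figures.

y_top ≈ 6.84 m

γ = ρg = 1135 × 9.81 / 1000 = 11.13435 kN/m³.
A = π(1.44)² = 6.51441 m².
From F = γ·h_c·A, the centroid depth is h_c = 529/(11.13435 × 6.51441) = 7.29316 m.
The plate makes 28.2° with the vertical, i.e. θ = 90° − 28.2° = 61.8° to the horizontal. Measuring y along the incline from the free-surface line, vertical depth h = y·sinθ with sinθ = 0.881303.
Along the incline, y_c = h_c/sinθ = 7.29316/0.881303 = 8.27543 m.
The centroid is at the centre, 1.44 m below the top of the plate, so the highest point sits at y_top = 8.27543 − 1.44 = 6.83543 m along the incline.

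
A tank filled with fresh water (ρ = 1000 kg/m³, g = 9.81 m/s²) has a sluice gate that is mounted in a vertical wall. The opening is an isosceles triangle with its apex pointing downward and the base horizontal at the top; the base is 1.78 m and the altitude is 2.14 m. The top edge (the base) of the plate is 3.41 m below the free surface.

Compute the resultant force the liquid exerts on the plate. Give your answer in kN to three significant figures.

γ = ρg = 1000 × 9.81 = 9810 N/m³ = 9.81 kN/m³.
With the apex down, the centroid sits h/3 = 2.14/3 = 0.713333 m below the base (the top edge), so the centroid depth is h_c = 3.41 + 0.713333 = 4.12333 m.
A = ½ × 1.78 × 2.14 = 1.9046 m².
Resultant F = γ·h_c·A = 9.81 × 4.12333 × 1.9046 = 77.0408 kN.

F ≈ 77.0 kN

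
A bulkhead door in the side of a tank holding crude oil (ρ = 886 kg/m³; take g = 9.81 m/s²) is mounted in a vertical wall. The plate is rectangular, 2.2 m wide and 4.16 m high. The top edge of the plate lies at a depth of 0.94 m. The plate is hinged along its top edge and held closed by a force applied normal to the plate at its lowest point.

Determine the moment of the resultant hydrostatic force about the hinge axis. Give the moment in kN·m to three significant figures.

γ = ρg = 886 × 9.81 / 1000 = 8.69166 kN/m³.
The centroid lies 4.16/2 = 2.08 m below the top edge, so the centroid depth is h_c = 0.94 + 2.08 = 3.02 m.
A = 2.2 × 4.16 = 9.152 m².
Resultant F = γ·h_c·A = 8.69166 × 3.02 × 9.152 = 240.229 kN.
I_c = b·h³/12 = 2.2 × 4.16³/12 = 13.1984 m⁴.
Centre of pressure: y_p = y_c + I_c/(y_c·A) = 3.02 + 13.1984/(3.02 × 9.152) = 3.02 + 0.477527 = 3.49753 m along the plane.
The resultant acts 2.08 + 0.477527 = 2.55753 m (along the plate) below the hinge at the top edge, so the moment about the hinge is M = F × 2.55753 = 240.229 × 2.55753 = 614.393 kN·m.

M ≈ 614 kN·m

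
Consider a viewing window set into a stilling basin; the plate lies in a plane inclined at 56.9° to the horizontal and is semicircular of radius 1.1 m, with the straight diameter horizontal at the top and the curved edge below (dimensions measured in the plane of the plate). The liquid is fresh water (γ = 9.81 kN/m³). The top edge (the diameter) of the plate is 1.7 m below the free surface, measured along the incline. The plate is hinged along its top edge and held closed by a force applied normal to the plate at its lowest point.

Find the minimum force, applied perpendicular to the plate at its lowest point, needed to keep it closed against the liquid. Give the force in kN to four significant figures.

P ≈ 15.57 kN

γ = 9.81 kN/m³.
Let θ = 56.9° be the plate's angle to the horizontal; measure y along the incline from where the plane meets the free surface. Vertical depth h = y·sinθ with sinθ = 0.837719.
The centroid of a semicircle lies 4r/(3π) = 0.466854 m from the diameter, here below the top edge, so y_c = 1.7 + 0.466854 = 2.16685 m and h_c = 2.16685 × 0.837719 = 1.81521 m.
A = πr²/2 = π × 1.1²/2 = 1.90066 m².
Resultant F = γ·h_c·A = 9.81 × 1.81521 × 1.90066 = 33.8455 kN.
I_c = (π/8 − 8/(9π))·r⁴ = 0.109757 × 1.1⁴ = 0.160695 m⁴.
Centre of pressure: y_p = y_c + I_c/(y_c·A) = 2.16685 + 0.160695/(2.16685 × 1.90066) = 2.16685 + 0.0390184 = 2.20587 m along the plane.
The resultant acts 0.466854 + 0.0390184 = 0.505872 m (along the plate) below the hinge at the top edge, so the moment about the hinge is M = F × 0.505872 = 33.8455 × 0.505872 = 17.1215 kN·m.
A normal force at the bottom, 1.1 m from the hinge, must supply this moment: P = 17.1215/1.1 = 15.565 kN.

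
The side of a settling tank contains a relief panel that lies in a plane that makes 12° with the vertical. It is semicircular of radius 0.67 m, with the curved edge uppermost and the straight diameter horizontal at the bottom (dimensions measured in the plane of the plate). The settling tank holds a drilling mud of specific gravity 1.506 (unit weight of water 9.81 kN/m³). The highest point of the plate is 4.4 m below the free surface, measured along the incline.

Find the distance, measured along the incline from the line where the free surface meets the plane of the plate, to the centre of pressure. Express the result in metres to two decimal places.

y_p = 4.79 m

γ = 1.506 × 9.81 = 14.77386 kN/m³.
The plate makes 12° with the vertical, i.e. θ = 90° − 12° = 78° to the horizontal. Measuring y along the incline from the free-surface line, vertical depth h = y·sinθ with sinθ = 0.978148.
The centroid lies 4r/(3π) = 0.284357 m above the diameter, so r − 4r/(3π) = 0.67 − 0.284357 = 0.385643 m below the topmost point, so y_c = 4.4 + 0.385643 = 4.78564 m and h_c = 4.78564 × 0.978148 = 4.68106 m.
A = πr²/2 = π × 0.67²/2 = 0.70513 m².
Resultant F = γ·h_c·A = 14.77386 × 4.68106 × 0.70513 = 48.7649 kN.
I_c = (π/8 − 8/(9π))·r⁴ = 0.109757 × 0.67⁴ = 0.0221173 m⁴.
Centre of pressure: y_p = y_c + I_c/(y_c·A) = 4.78564 + 0.0221173/(4.78564 × 0.70513) = 4.78564 + 0.00655425 = 4.79219 m along the plane.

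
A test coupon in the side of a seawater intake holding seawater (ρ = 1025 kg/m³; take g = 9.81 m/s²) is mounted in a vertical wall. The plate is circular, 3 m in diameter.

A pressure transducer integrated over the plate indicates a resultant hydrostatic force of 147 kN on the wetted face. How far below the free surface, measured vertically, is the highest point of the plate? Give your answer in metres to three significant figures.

d_top ≈ 0.568 m

γ = ρg = 1025 × 9.81 / 1000 = 10.05525 kN/m³.
A = π(1.5)² = 7.06858 m².
From F = γ·h_c·A, the centroid depth is h_c = 147/(10.05525 × 7.06858) = 2.0682 m.
The centroid is at the centre, 1.5 m below the top of the plate, so the highest point sits at h_top = 2.0682 − 1.5 = 0.5682 m below the surface.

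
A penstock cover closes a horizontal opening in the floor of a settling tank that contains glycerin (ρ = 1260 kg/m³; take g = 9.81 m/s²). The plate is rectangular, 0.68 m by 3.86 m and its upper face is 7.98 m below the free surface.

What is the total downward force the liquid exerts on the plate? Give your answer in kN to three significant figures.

γ = ρg = 1260 × 9.81 / 1000 = 12.3606 kN/m³.
The plate is horizontal, so pressure is uniform at p = γ·h = 12.3606 × 7.98 = 98.6376 kN/m².
A = 0.68 × 3.86 = 2.6248 m².
F = p·A = 98.6376 × 2.6248 = 258.904 kN.

F ≈ 259 kN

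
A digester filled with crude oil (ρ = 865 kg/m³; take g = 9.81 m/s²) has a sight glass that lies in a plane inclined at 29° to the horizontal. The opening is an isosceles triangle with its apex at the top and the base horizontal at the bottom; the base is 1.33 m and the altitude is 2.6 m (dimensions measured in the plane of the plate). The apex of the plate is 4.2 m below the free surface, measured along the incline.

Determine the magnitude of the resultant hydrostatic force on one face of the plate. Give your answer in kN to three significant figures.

F ≈ 42.2 kN

γ = ρg = 865 × 9.81 / 1000 = 8.48565 kN/m³.
Let θ = 29° be the plate's angle to the horizontal; measure y along the incline from where the plane meets the free surface. Vertical depth h = y·sinθ with sinθ = 0.484810.
With the apex up, the centroid sits 2h/3 = 2 × 2.6/3 = 1.73333 m below the apex, so y_c = 4.2 + 1.73333 = 5.93333 m and h_c = 5.93333 × 0.484810 = 2.87654 m.
A = ½ × 1.33 × 2.6 = 1.729 m².
Resultant F = γ·h_c·A = 8.48565 × 2.87654 × 1.729 = 42.2037 kN.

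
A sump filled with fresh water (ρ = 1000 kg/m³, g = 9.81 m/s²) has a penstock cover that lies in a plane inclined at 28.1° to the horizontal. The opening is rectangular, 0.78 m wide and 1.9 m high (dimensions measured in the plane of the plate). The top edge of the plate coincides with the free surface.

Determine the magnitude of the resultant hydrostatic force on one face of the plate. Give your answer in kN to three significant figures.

F ≈ 6.51 kN

γ = ρg = 1000 × 9.81 = 9810 N/m³ = 9.81 kN/m³.
Let θ = 28.1° be the plate's angle to the horizontal; measure y along the incline from where the plane meets the free surface. Vertical depth h = y·sinθ with sinθ = 0.471012.
The centroid lies 1.9/2 = 0.95 m below the top edge, so y_c = 0.95 m and h_c = 0.95 × 0.471012 = 0.447461 m.
A = 0.78 × 1.9 = 1.482 m².
Resultant F = γ·h_c·A = 9.81 × 0.447461 × 1.482 = 6.50538 kN.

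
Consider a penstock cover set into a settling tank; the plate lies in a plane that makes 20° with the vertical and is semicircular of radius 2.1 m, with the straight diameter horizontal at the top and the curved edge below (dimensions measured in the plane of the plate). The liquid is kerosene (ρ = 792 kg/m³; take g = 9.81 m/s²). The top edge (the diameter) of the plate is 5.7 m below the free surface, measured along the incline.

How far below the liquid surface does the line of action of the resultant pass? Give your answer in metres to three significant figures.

γ = ρg = 792 × 9.81 / 1000 = 7.76952 kN/m³.
The plate makes 20° with the vertical, i.e. θ = 90° − 20° = 70° to the horizontal. Measuring y along the incline from the free-surface line, vertical depth h = y·sinθ with sinθ = 0.939693.
The centroid of a semicircle lies 4r/(3π) = 0.891268 m from the diameter, here below the top edge, so y_c = 5.7 + 0.891268 = 6.59127 m and h_c = 6.59127 × 0.939693 = 6.19377 m.
A = πr²/2 = π × 2.1²/2 = 6.92721 m².
Resultant F = γ·h_c·A = 7.76952 × 6.19377 × 6.92721 = 333.355 kN.
I_c = (π/8 − 8/(9π))·r⁴ = 0.109757 × 2.1⁴ = 2.13457 m⁴.
Centre of pressure: y_p = y_c + I_c/(y_c·A) = 6.59127 + 2.13457/(6.59127 × 6.92721) = 6.59127 + 0.0467501 = 6.63802 m along the plane.
Vertically, h_p = y_p·sinθ = 6.63802 × 0.939693 = 6.2377 m.

h_p = 6.24 m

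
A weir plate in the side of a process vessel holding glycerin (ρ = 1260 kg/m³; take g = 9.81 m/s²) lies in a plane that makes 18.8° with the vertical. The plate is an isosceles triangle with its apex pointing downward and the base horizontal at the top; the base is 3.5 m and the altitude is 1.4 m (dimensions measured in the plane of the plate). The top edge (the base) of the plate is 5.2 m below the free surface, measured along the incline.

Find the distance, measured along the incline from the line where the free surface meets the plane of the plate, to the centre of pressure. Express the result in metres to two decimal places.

γ = ρg = 1260 × 9.81 / 1000 = 12.3606 kN/m³.
The plate makes 18.8° with the vertical, i.e. θ = 90° − 18.8° = 71.2° to the horizontal. Measuring y along the incline from the free-surface line, vertical depth h = y·sinθ with sinθ = 0.946649.
With the apex down, the centroid sits h/3 = 1.4/3 = 0.466667 m below the base (the top edge), so y_c = 5.2 + 0.466667 = 5.66667 m and h_c = 5.66667 × 0.946649 = 5.36435 m.
A = ½ × 3.5 × 1.4 = 2.45 m².
Resultant F = γ·h_c·A = 12.3606 × 5.36435 × 2.45 = 162.451 kN.
I_c = b·h³/36 = 3.5 × 1.4³/36 = 0.266778 m⁴.
Centre of pressure: y_p = y_c + I_c/(y_c·A) = 5.66667 + 0.266778/(5.66667 × 2.45) = 5.66667 + 0.0192157 = 5.68589 m along the plane.

y_p = 5.69 m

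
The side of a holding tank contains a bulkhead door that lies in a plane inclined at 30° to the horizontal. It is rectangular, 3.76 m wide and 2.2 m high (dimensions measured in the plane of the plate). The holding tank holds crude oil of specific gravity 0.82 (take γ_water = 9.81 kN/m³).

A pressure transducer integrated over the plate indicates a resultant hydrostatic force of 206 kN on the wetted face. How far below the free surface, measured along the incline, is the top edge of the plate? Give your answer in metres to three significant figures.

γ = 0.82 × 9.81 = 8.0442 kN/m³.
A = 3.76 × 2.2 = 8.272 m².
From F = γ·h_c·A, the centroid depth is h_c = 206/(8.0442 × 8.272) = 3.09581 m.
Let θ = 30° be the plate's angle to the horizontal; measure y along the incline from where the plane meets the free surface. Vertical depth h = y·sinθ with sinθ = 0.500000.
Along the incline, y_c = h_c/sinθ = 3.09581/0.500000 = 6.19162 m.
The centroid lies 2.2/2 = 1.1 m below the top edge, so the top edge sits at y_top = 6.19162 − 1.1 = 5.09162 m along the incline.

y_top ≈ 5.09 m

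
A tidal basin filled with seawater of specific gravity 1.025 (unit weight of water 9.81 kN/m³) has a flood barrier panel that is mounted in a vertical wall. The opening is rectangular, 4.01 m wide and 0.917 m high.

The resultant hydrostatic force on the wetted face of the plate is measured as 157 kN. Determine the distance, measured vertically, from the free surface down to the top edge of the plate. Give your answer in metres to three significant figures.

d_top ≈ 3.79 m

γ = 1.025 × 9.81 = 10.05525 kN/m³.
A = 4.01 × 0.917 = 3.67717 m².
From F = γ·h_c·A, the centroid depth is h_c = 157/(10.05525 × 3.67717) = 4.24613 m.
The centroid lies 0.917/2 = 0.4585 m below the top edge, so the top edge sits at h_top = 4.24613 − 0.4585 = 3.78763 m below the surface.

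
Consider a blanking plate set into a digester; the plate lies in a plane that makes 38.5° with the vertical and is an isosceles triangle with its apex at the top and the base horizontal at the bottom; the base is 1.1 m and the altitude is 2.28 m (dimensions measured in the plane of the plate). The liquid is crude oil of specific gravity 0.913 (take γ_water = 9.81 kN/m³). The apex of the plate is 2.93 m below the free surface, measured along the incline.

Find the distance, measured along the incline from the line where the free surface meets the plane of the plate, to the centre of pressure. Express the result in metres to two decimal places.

y_p = 4.51 m

γ = 0.913 × 9.81 = 8.95653 kN/m³.
The plate makes 38.5° with the vertical, i.e. θ = 90° − 38.5° = 51.5° to the horizontal. Measuring y along the incline from the free-surface line, vertical depth h = y·sinθ with sinθ = 0.782608.
With the apex up, the centroid sits 2h/3 = 2 × 2.28/3 = 1.52 m below the apex, so y_c = 2.93 + 1.52 = 4.45 m and h_c = 4.45 × 0.782608 = 3.48261 m.
A = ½ × 1.1 × 2.28 = 1.254 m².
Resultant F = γ·h_c·A = 8.95653 × 3.48261 × 1.254 = 39.1149 kN.
I_c = b·h³/36 = 1.1 × 2.28³/36 = 0.362155 m⁴.
Centre of pressure: y_p = y_c + I_c/(y_c·A) = 4.45 + 0.362155/(4.45 × 1.254) = 4.45 + 0.0648988 = 4.5149 m along the plane.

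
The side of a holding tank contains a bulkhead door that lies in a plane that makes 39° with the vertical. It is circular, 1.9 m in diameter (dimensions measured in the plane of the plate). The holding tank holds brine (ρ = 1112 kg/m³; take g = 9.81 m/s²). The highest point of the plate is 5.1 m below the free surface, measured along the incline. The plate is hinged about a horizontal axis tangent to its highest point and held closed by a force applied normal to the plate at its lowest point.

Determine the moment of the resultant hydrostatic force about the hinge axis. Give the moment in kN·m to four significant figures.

M ≈ 143.6 kN·m

γ = ρg = 1112 × 9.81 / 1000 = 10.90872 kN/m³.
The plate makes 39° with the vertical, i.e. θ = 90° − 39° = 51° to the horizontal. Measuring y along the incline from the free-surface line, vertical depth h = y·sinθ with sinθ = 0.777146.
The centroid is at the centre, 0.95 m below the top of the plate, so y_c = 5.1 + 0.95 = 6.05 m and h_c = 6.05 × 0.777146 = 4.70173 m.
A = π(0.95)² = 2.83529 m².
Resultant F = γ·h_c·A = 10.90872 × 4.70173 × 2.83529 = 145.422 kN.
I_c = πr⁴/4 = π × 0.95⁴/4 = 0.639712 m⁴.
Centre of pressure: y_p = y_c + I_c/(y_c·A) = 6.05 + 0.639712/(6.05 × 2.83529) = 6.05 + 0.0372934 = 6.08729 m along the plane.
The resultant acts 0.95 + 0.0372934 = 0.987293 m (along the plate) below the hinge at the top edge, so the moment about the hinge is M = F × 0.987293 = 145.422 × 0.987293 = 143.574 kN·m.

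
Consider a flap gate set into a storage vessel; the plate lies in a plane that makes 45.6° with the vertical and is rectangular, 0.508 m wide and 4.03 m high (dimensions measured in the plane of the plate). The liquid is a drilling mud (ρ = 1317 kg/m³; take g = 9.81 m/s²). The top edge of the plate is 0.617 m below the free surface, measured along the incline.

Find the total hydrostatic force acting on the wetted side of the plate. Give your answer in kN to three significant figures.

F ≈ 48.7 kN

γ = ρg = 1317 × 9.81 / 1000 = 12.91977 kN/m³.
The plate makes 45.6° with the vertical, i.e. θ = 90° − 45.6° = 44.4° to the horizontal. Measuring y along the incline from the free-surface line, vertical depth h = y·sinθ with sinθ = 0.699663.
The centroid lies 4.03/2 = 2.015 m below the top edge, so y_c = 0.617 + 2.015 = 2.632 m and h_c = 2.632 × 0.699663 = 1.84151 m.
A = 0.508 × 4.03 = 2.04724 m².
Resultant F = γ·h_c·A = 12.91977 × 1.84151 × 2.04724 = 48.7077 kN.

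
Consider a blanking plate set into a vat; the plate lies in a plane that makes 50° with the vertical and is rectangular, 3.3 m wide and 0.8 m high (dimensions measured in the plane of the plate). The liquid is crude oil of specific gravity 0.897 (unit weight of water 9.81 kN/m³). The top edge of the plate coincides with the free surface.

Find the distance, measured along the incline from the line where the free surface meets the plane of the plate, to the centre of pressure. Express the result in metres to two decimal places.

γ = 0.897 × 9.81 = 8.79957 kN/m³.
The plate makes 50° with the vertical, i.e. θ = 90° − 50° = 40° to the horizontal. Measuring y along the incline from the free-surface line, vertical depth h = y·sinθ with sinθ = 0.642788.
The centroid lies 0.8/2 = 0.4 m below the top edge, so y_c = 0.4 m and h_c = 0.4 × 0.642788 = 0.257115 m.
A = 3.3 × 0.8 = 2.64 m².
Resultant F = γ·h_c·A = 8.79957 × 0.257115 × 2.64 = 5.973 kN.
I_c = b·h³/12 = 3.3 × 0.8³/12 = 0.1408 m⁴.
Centre of pressure: y_p = y_c + I_c/(y_c·A) = 0.4 + 0.1408/(0.4 × 2.64) = 0.4 + 0.133333 = 0.533333 m along the plane.

y_p = 0.53 m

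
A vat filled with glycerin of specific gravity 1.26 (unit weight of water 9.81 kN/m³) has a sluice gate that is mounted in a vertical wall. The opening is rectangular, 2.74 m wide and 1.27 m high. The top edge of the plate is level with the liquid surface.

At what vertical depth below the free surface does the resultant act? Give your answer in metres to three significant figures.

γ = 1.26 × 9.81 = 12.3606 kN/m³.
The centroid lies 1.27/2 = 0.635 m below the top edge, so the centroid depth is h_c = 0.635 m.
A = 2.74 × 1.27 = 3.4798 m².
Resultant F = γ·h_c·A = 12.3606 × 0.635 × 3.4798 = 27.3129 kN.
I_c = b·h³/12 = 2.74 × 1.27³/12 = 0.467714 m⁴.
Centre of pressure: y_p = y_c + I_c/(y_c·A) = 0.635 + 0.467714/(0.635 × 3.4798) = 0.635 + 0.211667 = 0.846667 m along the plane.

h_p = 0.847 m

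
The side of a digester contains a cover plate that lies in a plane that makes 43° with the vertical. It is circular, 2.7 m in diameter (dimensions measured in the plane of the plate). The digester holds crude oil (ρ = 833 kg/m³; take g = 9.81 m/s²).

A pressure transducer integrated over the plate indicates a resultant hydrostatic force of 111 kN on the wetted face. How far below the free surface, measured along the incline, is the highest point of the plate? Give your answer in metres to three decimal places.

γ = ρg = 833 × 9.81 / 1000 = 8.17173 kN/m³.
A = π(1.35)² = 5.72555 m².
From F = γ·h_c·A, the centroid depth is h_c = 111/(8.17173 × 5.72555) = 2.37242 m.
The plate makes 43° with the vertical, i.e. θ = 90° − 43° = 47° to the horizontal. Measuring y along the incline from the free-surface line, vertical depth h = y·sinθ with sinθ = 0.731354.
Along the incline, y_c = h_c/sinθ = 2.37242/0.731354 = 3.24387 m.
The centroid is at the centre, 1.35 m below the top of the plate, so the highest point sits at y_top = 3.24387 − 1.35 = 1.89387 m along the incline.

y_top ≈ 1.894 m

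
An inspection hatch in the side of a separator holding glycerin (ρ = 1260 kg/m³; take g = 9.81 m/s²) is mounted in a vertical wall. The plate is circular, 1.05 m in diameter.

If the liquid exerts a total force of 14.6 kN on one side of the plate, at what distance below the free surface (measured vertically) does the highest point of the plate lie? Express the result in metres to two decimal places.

d_top ≈ 0.84 m

γ = ρg = 1260 × 9.81 / 1000 = 12.3606 kN/m³.
A = π(0.525)² = 0.865901 m².
From F = γ·h_c·A, the centroid depth is h_c = 14.6/(12.3606 × 0.865901) = 1.3641 m.
The centroid is at the centre, 0.525 m below the top of the plate, so the highest point sits at h_top = 1.3641 − 0.525 = 0.8391 m below the surface.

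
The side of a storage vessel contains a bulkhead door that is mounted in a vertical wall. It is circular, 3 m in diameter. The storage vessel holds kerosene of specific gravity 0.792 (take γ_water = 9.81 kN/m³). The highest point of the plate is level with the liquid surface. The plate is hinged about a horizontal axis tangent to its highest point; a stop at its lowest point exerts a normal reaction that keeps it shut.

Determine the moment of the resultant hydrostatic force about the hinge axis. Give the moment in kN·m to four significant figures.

γ = 0.792 × 9.81 = 7.76952 kN/m³.
The centroid is at the centre, 1.5 m below the top of the plate, so the centroid depth is h_c = 1.5 m.
A = π(1.5)² = 7.06858 m².
Resultant F = γ·h_c·A = 7.76952 × 1.5 × 7.06858 = 82.3792 kN.
I_c = πr⁴/4 = π × 1.5⁴/4 = 3.97608 m⁴.
Centre of pressure: y_p = y_c + I_c/(y_c·A) = 1.5 + 3.97608/(1.5 × 7.06858) = 1.5 + 0.375 = 1.875 m along the plane.
The resultant acts 1.5 + 0.375 = 1.875 m (along the plate) below the hinge at the top edge, so the moment about the hinge is M = F × 1.875 = 82.3792 × 1.875 = 154.461 kN·m.

M ≈ 154.5 kN·m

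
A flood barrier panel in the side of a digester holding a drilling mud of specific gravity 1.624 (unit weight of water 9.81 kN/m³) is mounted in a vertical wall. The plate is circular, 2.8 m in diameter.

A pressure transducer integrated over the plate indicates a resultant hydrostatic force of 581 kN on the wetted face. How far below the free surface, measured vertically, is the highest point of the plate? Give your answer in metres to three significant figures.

d_top ≈ 4.52 m

γ = 1.624 × 9.81 = 15.93144 kN/m³.
A = π(1.4)² = 6.15752 m².
From F = γ·h_c·A, the centroid depth is h_c = 581/(15.93144 × 6.15752) = 5.92264 m.
The centroid is at the centre, 1.4 m below the top of the plate, so the highest point sits at h_top = 5.92264 − 1.4 = 4.52264 m below the surface.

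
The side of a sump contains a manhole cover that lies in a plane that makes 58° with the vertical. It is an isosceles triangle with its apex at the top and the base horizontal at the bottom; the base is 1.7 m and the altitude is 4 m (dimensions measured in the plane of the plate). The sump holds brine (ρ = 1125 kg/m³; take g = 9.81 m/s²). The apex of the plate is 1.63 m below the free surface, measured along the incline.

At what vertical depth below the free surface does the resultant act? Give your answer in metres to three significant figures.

γ = ρg = 1125 × 9.81 / 1000 = 11.03625 kN/m³.
The plate makes 58° with the vertical, i.e. θ = 90° − 58° = 32° to the horizontal. Measuring y along the incline from the free-surface line, vertical depth h = y·sinθ with sinθ = 0.529919.
With the apex up, the centroid sits 2h/3 = 2 × 4/3 = 2.66667 m below the apex, so y_c = 1.63 + 2.66667 = 4.29667 m and h_c = 4.29667 × 0.529919 = 2.27689 m.
A = ½ × 1.7 × 4 = 3.4 m².
Resultant F = γ·h_c·A = 11.03625 × 2.27689 × 3.4 = 85.4363 kN.
I_c = b·h³/36 = 1.7 × 4³/36 = 3.02222 m⁴.
Centre of pressure: y_p = y_c + I_c/(y_c·A) = 4.29667 + 3.02222/(4.29667 × 3.4) = 4.29667 + 0.206878 = 4.50355 m along the plane.
Vertically, h_p = y_p·sinθ = 4.50355 × 0.529919 = 2.38652 m.

h_p = 2.39 m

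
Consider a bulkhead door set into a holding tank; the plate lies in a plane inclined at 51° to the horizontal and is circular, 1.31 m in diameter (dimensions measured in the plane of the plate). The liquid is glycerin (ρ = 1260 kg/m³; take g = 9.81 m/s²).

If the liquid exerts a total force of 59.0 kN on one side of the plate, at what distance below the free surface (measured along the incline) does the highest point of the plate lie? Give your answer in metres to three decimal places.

γ = ρg = 1260 × 9.81 / 1000 = 12.3606 kN/m³.
A = π(0.655)² = 1.34782 m².
From F = γ·h_c·A, the centroid depth is h_c = 59.0/(12.3606 × 1.34782) = 3.54145 m.
Let θ = 51° be the plate's angle to the horizontal; measure y along the incline from where the plane meets the free surface. Vertical depth h = y·sinθ with sinθ = 0.777146.
Along the incline, y_c = h_c/sinθ = 3.54145/0.777146 = 4.55699 m.
The centroid is at the centre, 0.655 m below the top of the plate, so the highest point sits at y_top = 4.55699 − 0.655 = 3.90199 m along the incline.

y_top ≈ 3.902 m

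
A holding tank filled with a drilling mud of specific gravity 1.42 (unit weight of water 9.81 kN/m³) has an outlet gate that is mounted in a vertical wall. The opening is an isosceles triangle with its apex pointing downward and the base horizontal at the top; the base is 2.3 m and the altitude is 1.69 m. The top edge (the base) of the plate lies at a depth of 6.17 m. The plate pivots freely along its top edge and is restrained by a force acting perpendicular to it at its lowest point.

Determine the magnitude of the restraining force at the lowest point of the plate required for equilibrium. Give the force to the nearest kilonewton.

P ≈ 63 kN

γ = 1.42 × 9.81 = 13.9302 kN/m³.
With the apex down, the centroid sits h/3 = 1.69/3 = 0.563333 m below the base (the top edge), so the centroid depth is h_c = 6.17 + 0.563333 = 6.73333 m.
A = ½ × 2.3 × 1.69 = 1.9435 m².
Resultant F = γ·h_c·A = 13.9302 × 6.73333 × 1.9435 = 182.294 kN.
I_c = b·h³/36 = 2.3 × 1.69³/36 = 0.308379 m⁴.
Centre of pressure: y_p = y_c + I_c/(y_c·A) = 6.73333 + 0.308379/(6.73333 × 1.9435) = 6.73333 + 0.0235652 = 6.7569 m along the plane.
The resultant acts 0.563333 + 0.0235652 = 0.586898 m (along the plate) below the hinge at the top edge, so the moment about the hinge is M = F × 0.586898 = 182.294 × 0.586898 = 106.988 kN·m.
A normal force at the bottom, 1.69 m from the hinge, must supply this moment: P = 106.988/1.69 = 63.3065 kN.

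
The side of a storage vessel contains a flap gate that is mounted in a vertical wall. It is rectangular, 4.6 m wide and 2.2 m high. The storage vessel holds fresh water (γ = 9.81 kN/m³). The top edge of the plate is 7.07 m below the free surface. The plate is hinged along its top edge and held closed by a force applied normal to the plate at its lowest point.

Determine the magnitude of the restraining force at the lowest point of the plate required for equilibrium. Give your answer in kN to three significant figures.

P ≈ 424 kN

γ = 9.81 kN/m³.
The centroid lies 2.2/2 = 1.1 m below the top edge, so the centroid depth is h_c = 7.07 + 1.1 = 8.17 m.
A = 4.6 × 2.2 = 10.12 m².
Resultant F = γ·h_c·A = 9.81 × 8.17 × 10.12 = 811.095 kN.
I_c = b·h³/12 = 4.6 × 2.2³/12 = 4.08173 m⁴.
Centre of pressure: y_p = y_c + I_c/(y_c·A) = 8.17 + 4.08173/(8.17 × 10.12) = 8.17 + 0.0493676 = 8.21937 m along the plane.
The resultant acts 1.1 + 0.0493676 = 1.14937 m (along the plate) below the hinge at the top edge, so the moment about the hinge is M = F × 1.14937 = 811.095 × 1.14937 = 932.248 kN·m.
A normal force at the bottom, 2.2 m from the hinge, must supply this moment: P = 932.248/2.2 = 423.749 kN.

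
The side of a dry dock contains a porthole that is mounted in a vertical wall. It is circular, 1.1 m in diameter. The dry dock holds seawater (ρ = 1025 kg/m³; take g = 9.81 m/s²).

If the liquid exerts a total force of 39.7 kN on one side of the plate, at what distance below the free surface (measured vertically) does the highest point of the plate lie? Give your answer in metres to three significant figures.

d_top ≈ 3.60 m

γ = ρg = 1025 × 9.81 / 1000 = 10.05525 kN/m³.
A = π(0.55)² = 0.950332 m².
From F = γ·h_c·A, the centroid depth is h_c = 39.7/(10.05525 × 0.950332) = 4.15453 m.
The centroid is at the centre, 0.55 m below the top of the plate, so the highest point sits at h_top = 4.15453 − 0.55 = 3.60453 m below the surface.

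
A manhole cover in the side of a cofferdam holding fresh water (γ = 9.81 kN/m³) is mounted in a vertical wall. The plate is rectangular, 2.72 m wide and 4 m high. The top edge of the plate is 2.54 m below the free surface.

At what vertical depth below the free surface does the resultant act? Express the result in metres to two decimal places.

h_p = 4.83 m

γ = 9.81 kN/m³.
The centroid lies 4/2 = 2 m below the top edge, so the centroid depth is h_c = 2.54 + 2 = 4.54 m.
A = 2.72 × 4 = 10.88 m².
Resultant F = γ·h_c·A = 9.81 × 4.54 × 10.88 = 484.567 kN.
I_c = b·h³/12 = 2.72 × 4³/12 = 14.5067 m⁴.
Centre of pressure: y_p = y_c + I_c/(y_c·A) = 4.54 + 14.5067/(4.54 × 10.88) = 4.54 + 0.293686 = 4.83369 m along the plane.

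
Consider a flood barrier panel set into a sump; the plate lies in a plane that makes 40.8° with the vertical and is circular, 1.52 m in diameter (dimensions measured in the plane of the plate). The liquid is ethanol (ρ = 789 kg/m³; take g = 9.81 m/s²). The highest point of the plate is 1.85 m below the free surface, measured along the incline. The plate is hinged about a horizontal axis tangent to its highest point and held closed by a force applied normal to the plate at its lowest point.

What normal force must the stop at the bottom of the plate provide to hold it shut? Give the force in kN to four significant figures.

P ≈ 14.88 kN

γ = ρg = 789 × 9.81 / 1000 = 7.74009 kN/m³.
The plate makes 40.8° with the vertical, i.e. θ = 90° − 40.8° = 49.2° to the horizontal. Measuring y along the incline from the free-surface line, vertical depth h = y·sinθ with sinθ = 0.756995.
The centroid is at the centre, 0.76 m below the top of the plate, so y_c = 1.85 + 0.76 = 2.61 m and h_c = 2.61 × 0.756995 = 1.97576 m.
A = π(0.76)² = 1.81458 m².
Resultant F = γ·h_c·A = 7.74009 × 1.97576 × 1.81458 = 27.7496 kN.
I_c = πr⁴/4 = π × 0.76⁴/4 = 0.262026 m⁴.
Centre of pressure: y_p = y_c + I_c/(y_c·A) = 2.61 + 0.262026/(2.61 × 1.81458) = 2.61 + 0.0553258 = 2.66533 m along the plane.
The resultant acts 0.76 + 0.0553258 = 0.815326 m (along the plate) below the hinge at the top edge, so the moment about the hinge is M = F × 0.815326 = 27.7496 × 0.815326 = 22.625 kN·m.
A normal force at the bottom, 1.52 m from the hinge, must supply this moment: P = 22.625/1.52 = 14.8849 kN.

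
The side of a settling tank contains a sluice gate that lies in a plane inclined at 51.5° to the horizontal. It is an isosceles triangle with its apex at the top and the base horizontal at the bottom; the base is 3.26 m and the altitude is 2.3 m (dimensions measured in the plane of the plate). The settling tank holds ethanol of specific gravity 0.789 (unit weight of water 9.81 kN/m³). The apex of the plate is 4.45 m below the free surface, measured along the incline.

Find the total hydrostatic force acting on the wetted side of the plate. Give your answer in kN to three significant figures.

F ≈ 136 kN

γ = 0.789 × 9.81 = 7.74009 kN/m³.
Let θ = 51.5° be the plate's angle to the horizontal; measure y along the incline from where the plane meets the free surface. Vertical depth h = y·sinθ with sinθ = 0.782608.
With the apex up, the centroid sits 2h/3 = 2 × 2.3/3 = 1.53333 m below the apex, so y_c = 4.45 + 1.53333 = 5.98333 m and h_c = 5.98333 × 0.782608 = 4.6826 m.
A = ½ × 3.26 × 2.3 = 3.749 m².
Resultant F = γ·h_c·A = 7.74009 × 4.6826 × 3.749 = 135.878 kN.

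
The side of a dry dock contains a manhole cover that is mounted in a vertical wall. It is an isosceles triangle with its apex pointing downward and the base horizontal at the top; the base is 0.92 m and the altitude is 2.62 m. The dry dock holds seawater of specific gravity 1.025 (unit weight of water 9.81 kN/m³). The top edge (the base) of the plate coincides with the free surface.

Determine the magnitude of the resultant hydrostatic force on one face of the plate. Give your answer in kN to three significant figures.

γ = 1.025 × 9.81 = 10.05525 kN/m³.
With the apex down, the centroid sits h/3 = 2.62/3 = 0.873333 m below the base (the top edge), so the centroid depth is h_c = 0.873333 m.
A = ½ × 0.92 × 2.62 = 1.2052 m².
Resultant F = γ·h_c·A = 10.05525 × 0.873333 × 1.2052 = 10.5836 kN.

F ≈ 10.6 kN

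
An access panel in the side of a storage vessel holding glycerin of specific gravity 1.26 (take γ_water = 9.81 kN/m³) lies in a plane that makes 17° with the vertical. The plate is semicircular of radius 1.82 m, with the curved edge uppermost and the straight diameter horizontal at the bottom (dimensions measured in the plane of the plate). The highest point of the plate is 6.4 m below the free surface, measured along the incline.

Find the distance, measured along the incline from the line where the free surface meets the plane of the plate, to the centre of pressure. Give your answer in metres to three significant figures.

y_p = 7.48 m

γ = 1.26 × 9.81 = 12.3606 kN/m³.
The plate makes 17° with the vertical, i.e. θ = 90° − 17° = 73° to the horizontal. Measuring y along the incline from the free-surface line, vertical depth h = y·sinθ with sinθ = 0.956305.
The centroid lies 4r/(3π) = 0.772432 m above the diameter, so r − 4r/(3π) = 1.82 − 0.772432 = 1.04757 m below the topmost point, so y_c = 6.4 + 1.04757 = 7.44757 m and h_c = 7.44757 × 0.956305 = 7.12215 m.
A = πr²/2 = π × 1.82²/2 = 5.20311 m².
Resultant F = γ·h_c·A = 12.3606 × 7.12215 × 5.20311 = 458.051 kN.
I_c = (π/8 − 8/(9π))·r⁴ = 0.109757 × 1.82⁴ = 1.20425 m⁴.
Centre of pressure: y_p = y_c + I_c/(y_c·A) = 7.44757 + 1.20425/(7.44757 × 5.20311) = 7.44757 + 0.031077 = 7.47865 m along the plane.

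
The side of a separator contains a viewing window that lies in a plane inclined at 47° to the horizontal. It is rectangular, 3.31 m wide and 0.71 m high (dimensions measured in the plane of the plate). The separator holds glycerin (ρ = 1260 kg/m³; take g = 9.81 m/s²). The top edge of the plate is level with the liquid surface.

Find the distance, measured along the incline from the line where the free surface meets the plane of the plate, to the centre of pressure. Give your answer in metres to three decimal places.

γ = ρg = 1260 × 9.81 / 1000 = 12.3606 kN/m³.
Let θ = 47° be the plate's angle to the horizontal; measure y along the incline from where the plane meets the free surface. Vertical depth h = y·sinθ with sinθ = 0.731354.
The centroid lies 0.71/2 = 0.355 m below the top edge, so y_c = 0.355 m and h_c = 0.355 × 0.731354 = 0.259631 m.
A = 3.31 × 0.71 = 2.3501 m².
Resultant F = γ·h_c·A = 12.3606 × 0.259631 × 2.3501 = 7.54193 kN.
I_c = b·h³/12 = 3.31 × 0.71³/12 = 0.0987238 m⁴.
Centre of pressure: y_p = y_c + I_c/(y_c·A) = 0.355 + 0.0987238/(0.355 × 2.3501) = 0.355 + 0.118333 = 0.473333 m along the plane.

y_p = 0.473 m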